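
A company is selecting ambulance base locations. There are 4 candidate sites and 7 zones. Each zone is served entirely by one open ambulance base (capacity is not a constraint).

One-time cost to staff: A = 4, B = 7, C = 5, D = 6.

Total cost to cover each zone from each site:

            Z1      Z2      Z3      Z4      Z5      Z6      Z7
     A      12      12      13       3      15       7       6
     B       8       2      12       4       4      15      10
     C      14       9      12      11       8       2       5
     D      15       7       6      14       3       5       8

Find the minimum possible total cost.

Minimum total cost: 48

For any fixed open set, each zone goes to its cheapest open site; total = fixed + service.
{B, C, D}: Z1→B 8, Z2→B 2, Z3→D 6, Z4→B 4, Z5→D 3, Z6→C 2, Z7→C 5. Service 30; fixed 18; total 48.
{B, C}: Z1→B 8, Z2→B 2, Z3→B 12, Z4→B 4, Z5→B 4, Z6→C 2, Z7→C 5. Service 37; fixed 12; total 49.
{B, D}: service 36 + fixed 13 = 49
{A, B, C, D}: service 29 + fixed 22 = 51
(All 15 nonempty subsets were checked; B, C and D is lowest.)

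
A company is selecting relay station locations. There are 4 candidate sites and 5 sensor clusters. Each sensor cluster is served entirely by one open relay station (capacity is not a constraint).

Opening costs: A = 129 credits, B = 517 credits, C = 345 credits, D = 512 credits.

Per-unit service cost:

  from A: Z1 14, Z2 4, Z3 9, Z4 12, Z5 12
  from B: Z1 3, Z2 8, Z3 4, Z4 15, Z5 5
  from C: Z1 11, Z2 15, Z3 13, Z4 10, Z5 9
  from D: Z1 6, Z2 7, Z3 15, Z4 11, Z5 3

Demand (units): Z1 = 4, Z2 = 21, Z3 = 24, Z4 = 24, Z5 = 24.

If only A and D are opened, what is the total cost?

Total cost: 1301

Each sensor cluster is assigned to its cheapest site among the open ones.
{A, D}: Z1→D 6·4=24, Z2→A 4·21=84, Z3→A 9·24=216, Z4→D 11·24=264, Z5→D 3·24=72. Service 660; fixed 641; total 1301.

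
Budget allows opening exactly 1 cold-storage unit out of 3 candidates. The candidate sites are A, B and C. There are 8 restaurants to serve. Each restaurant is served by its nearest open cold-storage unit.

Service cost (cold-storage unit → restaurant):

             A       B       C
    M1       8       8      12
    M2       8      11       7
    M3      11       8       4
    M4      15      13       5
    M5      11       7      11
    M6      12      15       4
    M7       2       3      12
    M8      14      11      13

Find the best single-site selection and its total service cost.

Choose C only; total service cost 68.

With exactly 1 open, each restaurant uses its cheapest among the chosen.
{C}: M1→C 12, M2→C 7, M3→C 4, M4→C 5, M5→C 11, M6→C 4, M7→C 12, M8→C 13. Service cost 68.
{B}: service cost 76
{A}: service cost 81
Among all 3 size-1 choices, {C} is lowest.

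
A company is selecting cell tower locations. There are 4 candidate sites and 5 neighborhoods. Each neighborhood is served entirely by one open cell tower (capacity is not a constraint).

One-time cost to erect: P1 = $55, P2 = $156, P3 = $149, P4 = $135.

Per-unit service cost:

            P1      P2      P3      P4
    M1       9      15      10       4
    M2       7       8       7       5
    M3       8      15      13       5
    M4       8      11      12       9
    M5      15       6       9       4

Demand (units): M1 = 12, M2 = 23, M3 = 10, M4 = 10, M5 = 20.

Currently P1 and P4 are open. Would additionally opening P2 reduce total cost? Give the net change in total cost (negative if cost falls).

No — net change +156 (cost rises by 156).

Current service cost with {P1, P4}: 373.
Adding P2: each neighborhood re-picks its cheapest; new service cost 373, saving 0.
Extra fixed cost: 156. Net change = 156 − 0 = 156.
(Totals: 563 → 719.)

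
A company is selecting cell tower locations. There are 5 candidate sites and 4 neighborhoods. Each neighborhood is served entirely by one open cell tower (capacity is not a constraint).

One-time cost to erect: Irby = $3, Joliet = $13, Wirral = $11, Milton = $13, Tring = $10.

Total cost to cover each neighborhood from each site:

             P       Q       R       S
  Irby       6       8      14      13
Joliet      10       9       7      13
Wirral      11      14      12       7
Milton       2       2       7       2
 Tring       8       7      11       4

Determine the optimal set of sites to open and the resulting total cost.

For any fixed open set, each neighborhood goes to its cheapest open site; total = fixed + service.
{Milton}: P→Milton 2, Q→Milton 2, R→Milton 7, S→Milton 2. Service 13; fixed 13; total 26.
{Irby, Milton}: service 13 + fixed 16 = 29
{Milton, Tring}: P→Milton 2, Q→Milton 2, R→Milton 7, S→Milton 2. Service 13; fixed 23; total 36.
{Irby, Joliet, Wirral, Milton, Tring}: service 13 + fixed 50 = 63
No other subset beats 26.

Open Milton only; minimum total cost 26.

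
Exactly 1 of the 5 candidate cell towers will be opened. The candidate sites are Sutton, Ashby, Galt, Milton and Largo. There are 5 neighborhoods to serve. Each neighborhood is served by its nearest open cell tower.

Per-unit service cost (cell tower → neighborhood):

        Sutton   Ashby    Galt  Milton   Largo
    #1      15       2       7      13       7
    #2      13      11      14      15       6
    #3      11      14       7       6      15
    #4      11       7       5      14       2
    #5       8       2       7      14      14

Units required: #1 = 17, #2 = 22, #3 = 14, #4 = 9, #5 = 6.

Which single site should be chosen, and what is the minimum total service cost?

With exactly 1 open, each neighborhood uses its cheapest among the chosen.
{Ashby}: #1→Ashby 2·17=34, #2→Ashby 11·22=242, #3→Ashby 14·14=196, #4→Ashby 7·9=63, #5→Ashby 2·6=12. Service cost 547.
{Largo}: service cost 563
{Galt}: service cost 612
Among all 5 size-1 choices, {Ashby} is lowest.

Choose Ashby only; total service cost 547.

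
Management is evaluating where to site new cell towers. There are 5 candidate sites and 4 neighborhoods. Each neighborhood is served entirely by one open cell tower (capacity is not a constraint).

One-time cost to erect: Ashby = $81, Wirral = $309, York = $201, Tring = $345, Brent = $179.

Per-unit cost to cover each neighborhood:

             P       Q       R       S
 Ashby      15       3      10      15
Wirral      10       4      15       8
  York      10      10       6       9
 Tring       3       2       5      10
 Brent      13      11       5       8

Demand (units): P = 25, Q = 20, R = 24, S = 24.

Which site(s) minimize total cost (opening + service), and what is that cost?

Open Tring only; minimum total cost 820.

For any fixed open set, each neighborhood goes to its cheapest open site; total = fixed + service.
{Tring}: P→Tring 3·25=75, Q→Tring 2·20=40, R→Tring 5·24=120, S→Tring 10·24=240. Service 475; fixed 345; total 820.
{Ashby, Tring}: P→Tring 3·25=75, Q→Tring 2·20=40, R→Tring 5·24=120, S→Tring 10·24=240. Service 475; fixed 426; total 901.
{Tring, Brent}: P→Tring 3·25=75, Q→Tring 2·20=40, R→Tring 5·24=120, S→Brent 8·24=192. Service 427; fixed 524; total 951.
{Ashby, Wirral, York, Tring, Brent}: P→Tring 3·25=75, Q→Tring 2·20=40, R→Tring 5·24=120, S→Wirral 8·24=192. Service 427; fixed 1115; total 1542.
No other subset beats 820.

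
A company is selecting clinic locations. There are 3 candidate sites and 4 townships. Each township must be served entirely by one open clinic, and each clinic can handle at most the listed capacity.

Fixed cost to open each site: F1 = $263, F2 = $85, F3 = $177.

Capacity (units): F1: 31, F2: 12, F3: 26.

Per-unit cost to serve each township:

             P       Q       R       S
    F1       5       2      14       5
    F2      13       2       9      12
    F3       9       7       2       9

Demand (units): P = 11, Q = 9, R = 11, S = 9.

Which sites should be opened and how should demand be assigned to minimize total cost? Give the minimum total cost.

Open {F1, F2}: P→F1 5·11=55, Q→F1 2·9=18, R→F2 9·11=99, S→F1 5·9=45.
Loads: F1 carries 29/31, F2 carries 11/12. Service 217; fixed 348; total 565.
Next best feasible plan costs 580.

Minimum total cost: 565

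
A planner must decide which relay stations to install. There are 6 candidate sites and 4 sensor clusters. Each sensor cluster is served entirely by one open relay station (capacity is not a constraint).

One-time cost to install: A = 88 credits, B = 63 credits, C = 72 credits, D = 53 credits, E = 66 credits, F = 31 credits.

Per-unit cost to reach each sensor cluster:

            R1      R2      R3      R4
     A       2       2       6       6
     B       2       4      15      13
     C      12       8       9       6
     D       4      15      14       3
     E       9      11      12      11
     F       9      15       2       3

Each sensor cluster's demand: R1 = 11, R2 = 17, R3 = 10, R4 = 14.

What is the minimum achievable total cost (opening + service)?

Minimum total cost: 237

For any fixed open set, each sensor cluster goes to its cheapest open site; total = fixed + service.
{A, F}: R1→A 2·11=22, R2→A 2·17=34, R3→F 2·10=20, R4→F 3·14=42. Service 118; fixed 119; total 237.
{B, F}: R1→B 2·11=22, R2→B 4·17=68, R3→F 2·10=20, R4→F 3·14=42. Service 152; fixed 94; total 246.
{A}: service 200 + fixed 88 = 288
{A, B, C, D, E, F}: service 118 + fixed 373 = 491
No other subset beats 237.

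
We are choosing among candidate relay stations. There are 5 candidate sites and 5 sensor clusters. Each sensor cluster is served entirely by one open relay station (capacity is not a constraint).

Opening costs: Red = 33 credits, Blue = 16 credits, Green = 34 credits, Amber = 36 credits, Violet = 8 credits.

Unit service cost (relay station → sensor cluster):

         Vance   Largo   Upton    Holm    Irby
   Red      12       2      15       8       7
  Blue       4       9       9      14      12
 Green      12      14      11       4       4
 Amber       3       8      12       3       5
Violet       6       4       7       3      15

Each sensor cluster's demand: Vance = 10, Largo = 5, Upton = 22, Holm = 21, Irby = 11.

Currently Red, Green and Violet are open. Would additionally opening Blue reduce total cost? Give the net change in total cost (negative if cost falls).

Yes — net change −4 (cost falls by 4).

Current service cost with {Red, Green, Violet}: 331.
Adding Blue: each sensor cluster re-picks its cheapest; new service cost 311, saving 20.
Extra fixed cost: 16. Net change = 16 − 20 = -4.
(Totals: 406 → 402.)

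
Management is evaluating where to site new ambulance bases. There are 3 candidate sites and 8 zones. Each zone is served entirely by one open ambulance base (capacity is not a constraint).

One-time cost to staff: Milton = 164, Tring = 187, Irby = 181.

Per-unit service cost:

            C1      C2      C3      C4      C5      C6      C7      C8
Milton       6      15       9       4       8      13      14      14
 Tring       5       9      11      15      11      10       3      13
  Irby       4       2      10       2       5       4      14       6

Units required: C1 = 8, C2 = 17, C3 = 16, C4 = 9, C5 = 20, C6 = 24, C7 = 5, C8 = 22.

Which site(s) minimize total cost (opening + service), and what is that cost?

For any fixed open set, each zone goes to its cheapest open site; total = fixed + service.
{Irby}: C1→Irby 4·8=32, C2→Irby 2·17=34, C3→Irby 10·16=160, C4→Irby 2·9=18, C5→Irby 5·20=100, C6→Irby 4·24=96, C7→Irby 14·5=70, C8→Irby 6·22=132. Service 642; fixed 181; total 823.
{Tring, Irby}: C1→Irby 4·8=32, C2→Irby 2·17=34, C3→Irby 10·16=160, C4→Irby 2·9=18, C5→Irby 5·20=100, C6→Irby 4·24=96, C7→Tring 3·5=15, C8→Irby 6·22=132. Service 587; fixed 368; total 955.
{Milton, Irby}: service 626 + fixed 345 = 971
{Milton, Tring, Irby}: C1→Irby 4·8=32, C2→Irby 2·17=34, C3→Milton 9·16=144, C4→Irby 2·9=18, C5→Irby 5·20=100, C6→Irby 4·24=96, C7→Tring 3·5=15, C8→Irby 6·22=132. Service 571; fixed 532; total 1103.
No other subset beats 823.

Open Irby only; minimum total cost 823.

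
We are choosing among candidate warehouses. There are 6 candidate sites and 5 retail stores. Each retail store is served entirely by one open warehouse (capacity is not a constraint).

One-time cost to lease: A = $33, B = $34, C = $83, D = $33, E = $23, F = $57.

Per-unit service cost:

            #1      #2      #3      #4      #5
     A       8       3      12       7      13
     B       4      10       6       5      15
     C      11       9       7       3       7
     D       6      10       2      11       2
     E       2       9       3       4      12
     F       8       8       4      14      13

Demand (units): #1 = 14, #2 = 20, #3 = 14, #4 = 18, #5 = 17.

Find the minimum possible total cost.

Minimum total cost: 311

For any fixed open set, each retail store goes to its cheapest open site; total = fixed + service.
{A, D, E}: #1→E 2·14=28, #2→A 3·20=60, #3→D 2·14=28, #4→E 4·18=72, #5→D 2·17=34. Service 222; fixed 89; total 311.
{A, B, D, E}: service 222 + fixed 123 = 345
{A, B, D}: service 268 + fixed 100 = 368
{A, B, C, D, E, F}: #1→E 2·14=28, #2→A 3·20=60, #3→D 2·14=28, #4→C 3·18=54, #5→D 2·17=34. Service 204; fixed 263; total 467.
No other subset beats 311.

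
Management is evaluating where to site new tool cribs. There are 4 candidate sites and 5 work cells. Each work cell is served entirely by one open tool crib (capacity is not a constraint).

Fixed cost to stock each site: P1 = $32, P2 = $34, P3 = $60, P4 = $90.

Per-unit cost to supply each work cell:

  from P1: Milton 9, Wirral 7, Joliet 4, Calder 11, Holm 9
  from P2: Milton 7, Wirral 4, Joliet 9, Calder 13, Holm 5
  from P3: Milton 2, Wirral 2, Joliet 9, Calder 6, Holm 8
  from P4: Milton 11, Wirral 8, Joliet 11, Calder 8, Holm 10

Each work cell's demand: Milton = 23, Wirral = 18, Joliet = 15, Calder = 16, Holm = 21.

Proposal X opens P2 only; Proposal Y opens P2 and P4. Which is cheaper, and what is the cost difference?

Proposal X is cheaper by 10.

Proposal X: {P2}: Milton→P2 7·23=161, Wirral→P2 4·18=72, Joliet→P2 9·15=135, Calder→P2 13·16=208, Holm→P2 5·21=105. Service 681; fixed 34; total 715.
Proposal Y: {P2, P4}: Milton→P2 7·23=161, Wirral→P2 4·18=72, Joliet→P2 9·15=135, Calder→P4 8·16=128, Holm→P2 5·21=105. Service 601; fixed 124; total 725.
Difference: |715 − 725| = 10.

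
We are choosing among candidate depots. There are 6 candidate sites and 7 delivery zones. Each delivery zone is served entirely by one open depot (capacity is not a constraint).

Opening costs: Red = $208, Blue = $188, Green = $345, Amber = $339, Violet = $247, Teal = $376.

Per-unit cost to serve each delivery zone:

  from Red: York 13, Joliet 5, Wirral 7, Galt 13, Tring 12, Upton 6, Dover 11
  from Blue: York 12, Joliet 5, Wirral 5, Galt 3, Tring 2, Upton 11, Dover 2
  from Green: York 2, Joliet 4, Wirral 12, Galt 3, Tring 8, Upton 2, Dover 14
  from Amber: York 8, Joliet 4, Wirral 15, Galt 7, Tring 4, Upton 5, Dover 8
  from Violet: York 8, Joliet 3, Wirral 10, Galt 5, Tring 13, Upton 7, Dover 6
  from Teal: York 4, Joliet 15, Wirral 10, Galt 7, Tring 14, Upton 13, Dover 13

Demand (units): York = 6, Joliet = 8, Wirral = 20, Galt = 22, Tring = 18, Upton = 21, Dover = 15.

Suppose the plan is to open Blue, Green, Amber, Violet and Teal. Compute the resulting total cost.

Total cost: 1805

Each delivery zone is assigned to its cheapest site among the open ones.
{Blue, Green, Amber, Violet, Teal}: York→Green 2·6=12, Joliet→Violet 3·8=24, Wirral→Blue 5·20=100, Galt→Blue 3·22=66, Tring→Blue 2·18=36, Upton→Green 2·21=42, Dover→Blue 2·15=30. Service 310; fixed 1495; total 1805.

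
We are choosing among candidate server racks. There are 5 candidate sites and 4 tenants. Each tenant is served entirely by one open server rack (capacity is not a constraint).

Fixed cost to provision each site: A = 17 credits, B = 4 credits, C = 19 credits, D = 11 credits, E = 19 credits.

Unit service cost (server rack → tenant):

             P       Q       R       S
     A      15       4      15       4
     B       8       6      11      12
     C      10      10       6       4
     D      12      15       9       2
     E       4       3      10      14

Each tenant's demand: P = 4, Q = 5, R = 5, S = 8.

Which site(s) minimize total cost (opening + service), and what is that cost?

For any fixed open set, each tenant goes to its cheapest open site; total = fixed + service.
{D, E}: P→E 4·4=16, Q→E 3·5=15, R→D 9·5=45, S→D 2·8=16. Service 92; fixed 30; total 122.
{B, D, E}: P→E 4·4=16, Q→E 3·5=15, R→D 9·5=45, S→D 2·8=16. Service 92; fixed 34; total 126.
{C, D, E}: service 77 + fixed 49 = 126
{A, B, C, D, E}: service 77 + fixed 70 = 147
No other subset beats 122.

Open D and E; minimum total cost 122.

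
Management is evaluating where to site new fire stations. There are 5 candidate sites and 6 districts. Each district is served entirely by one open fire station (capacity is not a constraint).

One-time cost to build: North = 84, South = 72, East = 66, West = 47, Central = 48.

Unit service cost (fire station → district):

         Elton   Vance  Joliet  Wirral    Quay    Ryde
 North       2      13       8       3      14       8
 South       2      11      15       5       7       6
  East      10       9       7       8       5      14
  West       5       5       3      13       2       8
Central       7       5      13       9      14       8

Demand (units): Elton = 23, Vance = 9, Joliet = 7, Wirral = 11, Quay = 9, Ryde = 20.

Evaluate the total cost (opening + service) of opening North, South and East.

Total cost: 596

Each district is assigned to its cheapest site among the open ones.
{North, South, East}: Elton→North 2·23=46, Vance→East 9·9=81, Joliet→East 7·7=49, Wirral→North 3·11=33, Quay→East 5·9=45, Ryde→South 6·20=120. Service 374; fixed 222; total 596.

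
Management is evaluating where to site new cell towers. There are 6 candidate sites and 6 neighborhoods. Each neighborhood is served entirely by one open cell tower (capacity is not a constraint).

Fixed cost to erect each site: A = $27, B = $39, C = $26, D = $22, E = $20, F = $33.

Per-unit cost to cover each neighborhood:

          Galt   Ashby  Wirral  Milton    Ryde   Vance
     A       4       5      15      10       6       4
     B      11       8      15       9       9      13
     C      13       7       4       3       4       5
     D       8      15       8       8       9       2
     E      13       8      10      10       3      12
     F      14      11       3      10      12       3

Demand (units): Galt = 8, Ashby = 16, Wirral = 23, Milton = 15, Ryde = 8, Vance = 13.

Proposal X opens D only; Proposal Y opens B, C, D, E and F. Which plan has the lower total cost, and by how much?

Proposal Y is cheaper by 248.

Proposal X: {D}: Galt→D 8·8=64, Ashby→D 15·16=240, Wirral→D 8·23=184, Milton→D 8·15=120, Ryde→D 9·8=72, Vance→D 2·13=26. Service 706; fixed 22; total 728.
Proposal Y: {B, C, D, E, F}: Galt→D 8·8=64, Ashby→C 7·16=112, Wirral→F 3·23=69, Milton→C 3·15=45, Ryde→E 3·8=24, Vance→D 2·13=26. Service 340; fixed 140; total 480.
Difference: |728 − 480| = 248.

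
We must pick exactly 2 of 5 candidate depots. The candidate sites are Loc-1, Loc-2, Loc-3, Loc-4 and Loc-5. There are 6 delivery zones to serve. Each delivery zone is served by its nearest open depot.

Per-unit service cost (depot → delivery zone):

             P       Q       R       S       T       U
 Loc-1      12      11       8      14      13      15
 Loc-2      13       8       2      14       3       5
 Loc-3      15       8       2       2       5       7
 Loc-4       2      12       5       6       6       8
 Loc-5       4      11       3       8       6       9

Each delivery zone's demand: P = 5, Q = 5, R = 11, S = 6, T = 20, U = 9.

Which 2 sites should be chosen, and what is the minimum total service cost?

With exactly 2 open, each delivery zone uses its cheapest among the chosen.
{Loc-2, Loc-4}: P→Loc-4 2·5=10, Q→Loc-2 8·5=40, R→Loc-2 2·11=22, S→Loc-4 6·6=36, T→Loc-2 3·20=60, U→Loc-2 5·9=45. Service cost 213.
{Loc-2, Loc-5}: service cost 235
{Loc-2, Loc-3}: service cost 244
Among all 10 size-2 choices, {Loc-2, Loc-4} is lowest.

Choose Loc-2 and Loc-4; total service cost 213.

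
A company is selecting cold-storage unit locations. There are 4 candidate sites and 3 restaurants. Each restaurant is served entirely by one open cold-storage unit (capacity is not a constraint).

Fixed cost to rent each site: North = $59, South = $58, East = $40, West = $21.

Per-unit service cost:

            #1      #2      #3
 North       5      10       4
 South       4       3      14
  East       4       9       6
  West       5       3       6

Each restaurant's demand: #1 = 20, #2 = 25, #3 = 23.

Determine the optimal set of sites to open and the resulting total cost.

Open West only; minimum total cost 334.

For any fixed open set, each restaurant goes to its cheapest open site; total = fixed + service.
{West}: #1→West 5·20=100, #2→West 3·25=75, #3→West 6·23=138. Service 313; fixed 21; total 334.
{North, West}: service 267 + fixed 80 = 347
{East, West}: service 293 + fixed 61 = 354
{North, South, East, West}: #1→South 4·20=80, #2→South 3·25=75, #3→North 4·23=92. Service 247; fixed 178; total 425.
No other subset beats 334.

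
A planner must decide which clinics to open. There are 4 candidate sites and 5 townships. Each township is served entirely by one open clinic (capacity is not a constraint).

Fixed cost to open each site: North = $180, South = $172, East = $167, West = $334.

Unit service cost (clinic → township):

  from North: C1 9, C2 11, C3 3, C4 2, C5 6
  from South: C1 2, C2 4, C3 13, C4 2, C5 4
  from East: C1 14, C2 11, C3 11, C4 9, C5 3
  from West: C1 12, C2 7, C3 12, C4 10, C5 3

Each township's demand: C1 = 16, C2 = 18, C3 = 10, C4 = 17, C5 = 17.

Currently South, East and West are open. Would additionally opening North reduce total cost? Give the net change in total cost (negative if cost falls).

Current service cost with {South, East, West}: 299.
Adding North: each township re-picks its cheapest; new service cost 219, saving 80.
Extra fixed cost: 180. Net change = 180 − 80 = 100.
(Totals: 972 → 1072.)

No — net change +100 (cost rises by 100).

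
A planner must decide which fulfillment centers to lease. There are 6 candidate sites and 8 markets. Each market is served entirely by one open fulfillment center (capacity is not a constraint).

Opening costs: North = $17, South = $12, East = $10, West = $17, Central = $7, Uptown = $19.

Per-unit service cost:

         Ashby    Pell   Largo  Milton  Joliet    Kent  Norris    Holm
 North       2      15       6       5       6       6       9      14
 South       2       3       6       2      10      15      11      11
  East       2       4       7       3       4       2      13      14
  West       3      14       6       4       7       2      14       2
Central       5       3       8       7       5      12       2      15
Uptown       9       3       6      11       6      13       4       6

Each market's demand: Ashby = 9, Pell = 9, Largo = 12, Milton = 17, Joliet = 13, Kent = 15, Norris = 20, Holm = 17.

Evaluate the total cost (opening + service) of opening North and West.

Each market is assigned to its cheapest site among the open ones.
{North, West}: Ashby→North 2·9=18, Pell→West 14·9=126, Largo→North 6·12=72, Milton→West 4·17=68, Joliet→North 6·13=78, Kent→West 2·15=30, Norris→North 9·20=180, Holm→West 2·17=34. Service 606; fixed 34; total 640.

Total cost: 640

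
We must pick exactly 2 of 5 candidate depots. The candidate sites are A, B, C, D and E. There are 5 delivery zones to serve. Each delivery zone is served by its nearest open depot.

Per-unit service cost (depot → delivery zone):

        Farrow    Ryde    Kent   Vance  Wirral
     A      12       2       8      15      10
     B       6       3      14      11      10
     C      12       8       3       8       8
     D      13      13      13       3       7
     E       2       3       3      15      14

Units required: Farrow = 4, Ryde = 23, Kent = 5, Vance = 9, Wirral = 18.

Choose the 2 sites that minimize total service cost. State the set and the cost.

Choose D and E; total service cost 245.

With exactly 2 open, each delivery zone uses its cheapest among the chosen.
{D, E}: Farrow→E 2·4=8, Ryde→E 3·23=69, Kent→E 3·5=15, Vance→D 3·9=27, Wirral→D 7·18=126. Service cost 245.
{A, D}: service cost 287
{C, E}: service cost 308
Among all 10 size-2 choices, {D, E} is lowest.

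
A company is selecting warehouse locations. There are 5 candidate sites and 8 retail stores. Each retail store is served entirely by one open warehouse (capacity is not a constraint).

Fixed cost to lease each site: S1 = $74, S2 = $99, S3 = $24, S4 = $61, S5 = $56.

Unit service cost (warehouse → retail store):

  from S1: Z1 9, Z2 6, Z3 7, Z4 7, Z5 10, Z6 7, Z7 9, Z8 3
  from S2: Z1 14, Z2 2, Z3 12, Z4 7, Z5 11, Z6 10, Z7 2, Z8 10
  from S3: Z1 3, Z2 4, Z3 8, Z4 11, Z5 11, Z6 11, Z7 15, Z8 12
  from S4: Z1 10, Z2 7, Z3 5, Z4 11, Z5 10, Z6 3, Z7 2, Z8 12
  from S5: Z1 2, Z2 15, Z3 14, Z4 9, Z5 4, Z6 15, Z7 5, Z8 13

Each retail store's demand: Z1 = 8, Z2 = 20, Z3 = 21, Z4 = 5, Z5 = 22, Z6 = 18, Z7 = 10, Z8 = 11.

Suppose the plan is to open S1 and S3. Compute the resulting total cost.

Each retail store is assigned to its cheapest site among the open ones.
{S1, S3}: Z1→S3 3·8=24, Z2→S3 4·20=80, Z3→S1 7·21=147, Z4→S1 7·5=35, Z5→S1 10·22=220, Z6→S1 7·18=126, Z7→S1 9·10=90, Z8→S1 3·11=33. Service 755; fixed 98; total 853.

Total cost: 853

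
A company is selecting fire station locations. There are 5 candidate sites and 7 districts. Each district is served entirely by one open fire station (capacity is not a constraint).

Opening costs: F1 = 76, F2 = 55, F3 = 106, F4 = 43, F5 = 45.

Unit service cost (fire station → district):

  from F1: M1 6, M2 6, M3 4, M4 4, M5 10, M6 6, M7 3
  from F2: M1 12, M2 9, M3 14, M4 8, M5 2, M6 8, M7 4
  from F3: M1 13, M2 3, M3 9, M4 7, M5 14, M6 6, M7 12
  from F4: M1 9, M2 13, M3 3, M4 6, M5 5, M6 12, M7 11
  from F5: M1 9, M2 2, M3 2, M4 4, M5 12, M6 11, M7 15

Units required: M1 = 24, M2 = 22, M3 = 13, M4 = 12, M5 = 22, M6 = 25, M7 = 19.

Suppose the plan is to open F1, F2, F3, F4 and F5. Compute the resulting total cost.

Total cost: 838

Each district is assigned to its cheapest site among the open ones.
{F1, F2, F3, F4, F5}: M1→F1 6·24=144, M2→F5 2·22=44, M3→F5 2·13=26, M4→F1 4·12=48, M5→F2 2·22=44, M6→F1 6·25=150, M7→F1 3·19=57. Service 513; fixed 325; total 838.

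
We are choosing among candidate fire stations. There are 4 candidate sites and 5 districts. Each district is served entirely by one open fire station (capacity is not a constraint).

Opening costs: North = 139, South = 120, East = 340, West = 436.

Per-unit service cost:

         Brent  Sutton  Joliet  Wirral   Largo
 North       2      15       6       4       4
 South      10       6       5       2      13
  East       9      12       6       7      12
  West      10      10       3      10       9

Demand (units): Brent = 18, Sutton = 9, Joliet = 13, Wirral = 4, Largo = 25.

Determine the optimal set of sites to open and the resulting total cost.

For any fixed open set, each district goes to its cheapest open site; total = fixed + service.
{North}: Brent→North 2·18=36, Sutton→North 15·9=135, Joliet→North 6·13=78, Wirral→North 4·4=16, Largo→North 4·25=100. Service 365; fixed 139; total 504.
{North, South}: service 263 + fixed 259 = 522
{South}: service 632 + fixed 120 = 752
{North, South, East, West}: service 237 + fixed 1035 = 1272
No other subset beats 504.

Open North only; minimum total cost 504.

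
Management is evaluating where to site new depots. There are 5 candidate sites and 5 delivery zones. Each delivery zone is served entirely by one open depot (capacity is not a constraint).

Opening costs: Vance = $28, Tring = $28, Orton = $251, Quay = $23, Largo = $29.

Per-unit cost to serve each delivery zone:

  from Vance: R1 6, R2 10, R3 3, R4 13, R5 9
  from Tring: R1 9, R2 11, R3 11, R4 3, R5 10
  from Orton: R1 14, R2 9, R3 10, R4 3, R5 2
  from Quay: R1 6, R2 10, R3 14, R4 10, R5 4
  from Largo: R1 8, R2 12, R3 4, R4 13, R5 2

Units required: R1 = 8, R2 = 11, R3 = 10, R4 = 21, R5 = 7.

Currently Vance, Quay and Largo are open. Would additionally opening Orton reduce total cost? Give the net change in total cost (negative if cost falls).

Current service cost with {Vance, Quay, Largo}: 412.
Adding Orton: each delivery zone re-picks its cheapest; new service cost 254, saving 158.
Extra fixed cost: 251. Net change = 251 − 158 = 93.
(Totals: 492 → 585.)

No — net change +93 (cost rises by 93).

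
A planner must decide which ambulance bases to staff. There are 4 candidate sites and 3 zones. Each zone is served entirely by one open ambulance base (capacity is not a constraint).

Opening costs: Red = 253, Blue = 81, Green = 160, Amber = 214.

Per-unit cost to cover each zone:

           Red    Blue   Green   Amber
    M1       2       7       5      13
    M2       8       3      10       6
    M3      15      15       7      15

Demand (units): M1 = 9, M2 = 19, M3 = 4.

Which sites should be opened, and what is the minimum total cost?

For any fixed open set, each zone goes to its cheapest open site; total = fixed + service.
{Blue}: M1→Blue 7·9=63, M2→Blue 3·19=57, M3→Blue 15·4=60. Service 180; fixed 81; total 261.
{Blue, Green}: M1→Green 5·9=45, M2→Blue 3·19=57, M3→Green 7·4=28. Service 130; fixed 241; total 371.
{Green}: M1→Green 5·9=45, M2→Green 10·19=190, M3→Green 7·4=28. Service 263; fixed 160; total 423.
{Red, Blue, Green, Amber}: service 103 + fixed 708 = 811
No other subset beats 261.

Open Blue only; minimum total cost 261.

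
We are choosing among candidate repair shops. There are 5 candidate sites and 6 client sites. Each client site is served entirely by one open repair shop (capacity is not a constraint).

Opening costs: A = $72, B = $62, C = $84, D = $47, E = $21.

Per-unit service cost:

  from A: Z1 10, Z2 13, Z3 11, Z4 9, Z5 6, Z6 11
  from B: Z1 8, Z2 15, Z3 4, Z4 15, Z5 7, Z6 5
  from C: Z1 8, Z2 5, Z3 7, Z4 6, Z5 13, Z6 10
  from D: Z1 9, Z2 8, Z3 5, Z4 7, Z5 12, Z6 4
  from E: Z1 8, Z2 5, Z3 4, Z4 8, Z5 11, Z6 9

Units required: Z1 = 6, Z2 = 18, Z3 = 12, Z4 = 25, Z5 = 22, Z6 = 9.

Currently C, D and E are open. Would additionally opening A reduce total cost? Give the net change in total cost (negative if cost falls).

Current service cost with {C, D, E}: 614.
Adding A: each client site re-picks its cheapest; new service cost 504, saving 110.
Extra fixed cost: 72. Net change = 72 − 110 = -38.
(Totals: 766 → 728.)

Yes — net change −38 (cost falls by 38).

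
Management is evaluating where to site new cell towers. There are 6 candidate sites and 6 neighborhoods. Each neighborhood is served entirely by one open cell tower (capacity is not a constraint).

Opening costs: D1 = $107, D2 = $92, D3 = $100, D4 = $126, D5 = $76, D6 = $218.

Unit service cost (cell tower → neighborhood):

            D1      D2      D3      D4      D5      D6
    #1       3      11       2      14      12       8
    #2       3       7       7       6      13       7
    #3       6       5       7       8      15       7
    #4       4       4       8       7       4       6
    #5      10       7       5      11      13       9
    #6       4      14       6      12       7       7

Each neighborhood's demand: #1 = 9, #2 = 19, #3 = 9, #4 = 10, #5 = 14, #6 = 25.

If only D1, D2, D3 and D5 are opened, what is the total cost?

Total cost: 705

Each neighborhood is assigned to its cheapest site among the open ones.
{D1, D2, D3, D5}: #1→D3 2·9=18, #2→D1 3·19=57, #3→D2 5·9=45, #4→D1 4·10=40, #5→D3 5·14=70, #6→D1 4·25=100. Service 330; fixed 375; total 705.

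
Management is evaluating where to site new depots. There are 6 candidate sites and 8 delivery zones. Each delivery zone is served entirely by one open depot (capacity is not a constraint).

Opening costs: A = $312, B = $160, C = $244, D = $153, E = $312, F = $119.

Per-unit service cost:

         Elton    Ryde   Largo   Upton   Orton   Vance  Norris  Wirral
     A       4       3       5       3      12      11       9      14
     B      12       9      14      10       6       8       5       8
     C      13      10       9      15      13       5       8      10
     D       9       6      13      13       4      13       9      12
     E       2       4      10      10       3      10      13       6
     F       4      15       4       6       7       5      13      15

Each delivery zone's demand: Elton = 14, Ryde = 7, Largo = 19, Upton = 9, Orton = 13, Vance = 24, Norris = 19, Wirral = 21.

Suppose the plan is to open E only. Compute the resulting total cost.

Each delivery zone is assigned to its cheapest site among the open ones.
{E}: Elton→E 2·14=28, Ryde→E 4·7=28, Largo→E 10·19=190, Upton→E 10·9=90, Orton→E 3·13=39, Vance→E 10·24=240, Norris→E 13·19=247, Wirral→E 6·21=126. Service 988; fixed 312; total 1300.

Total cost: 1300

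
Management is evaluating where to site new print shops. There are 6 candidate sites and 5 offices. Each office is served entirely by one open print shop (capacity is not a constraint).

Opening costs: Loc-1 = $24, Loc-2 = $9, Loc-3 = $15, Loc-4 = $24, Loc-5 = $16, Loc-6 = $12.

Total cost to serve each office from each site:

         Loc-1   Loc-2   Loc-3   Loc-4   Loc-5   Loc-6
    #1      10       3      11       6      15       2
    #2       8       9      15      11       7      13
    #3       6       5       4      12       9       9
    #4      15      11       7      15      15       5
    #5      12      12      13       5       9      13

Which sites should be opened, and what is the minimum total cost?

For any fixed open set, each office goes to its cheapest open site; total = fixed + service.
{Loc-2}: #1→Loc-2 3, #2→Loc-2 9, #3→Loc-2 5, #4→Loc-2 11, #5→Loc-2 12. Service 40; fixed 9; total 49.
{Loc-2, Loc-6}: service 33 + fixed 21 = 54
{Loc-6}: service 42 + fixed 12 = 54
{Loc-1, Loc-2, Loc-3, Loc-4, Loc-5, Loc-6}: service 23 + fixed 100 = 123
No other subset beats 49.

Open Loc-2 only; minimum total cost 49.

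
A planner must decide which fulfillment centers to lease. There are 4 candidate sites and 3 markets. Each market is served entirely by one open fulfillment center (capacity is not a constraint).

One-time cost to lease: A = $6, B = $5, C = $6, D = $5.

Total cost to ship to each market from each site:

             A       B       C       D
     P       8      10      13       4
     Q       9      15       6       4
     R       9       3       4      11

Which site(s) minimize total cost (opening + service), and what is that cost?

For any fixed open set, each market goes to its cheapest open site; total = fixed + service.
{B, D}: P→D 4, Q→D 4, R→B 3. Service 11; fixed 10; total 21.
{C, D}: service 12 + fixed 11 = 23
{D}: service 19 + fixed 5 = 24
{A, B, C, D}: P→D 4, Q→D 4, R→B 3. Service 11; fixed 22; total 33.
No other subset beats 21.

Open B and D; minimum total cost 21.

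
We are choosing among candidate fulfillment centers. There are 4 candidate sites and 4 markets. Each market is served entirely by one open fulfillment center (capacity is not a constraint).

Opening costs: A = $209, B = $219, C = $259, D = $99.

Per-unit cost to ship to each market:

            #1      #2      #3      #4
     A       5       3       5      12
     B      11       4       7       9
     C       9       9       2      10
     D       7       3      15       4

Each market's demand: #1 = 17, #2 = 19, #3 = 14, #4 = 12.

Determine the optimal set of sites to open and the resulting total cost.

Open D only; minimum total cost 533.

For any fixed open set, each market goes to its cheapest open site; total = fixed + service.
{D}: #1→D 7·17=119, #2→D 3·19=57, #3→D 15·14=210, #4→D 4·12=48. Service 434; fixed 99; total 533.
{A}: #1→A 5·17=85, #2→A 3·19=57, #3→A 5·14=70, #4→A 12·12=144. Service 356; fixed 209; total 565.
{A, D}: #1→A 5·17=85, #2→A 3·19=57, #3→A 5·14=70, #4→D 4·12=48. Service 260; fixed 308; total 568.
{A, B, C, D}: service 218 + fixed 786 = 1004
No other subset beats 533.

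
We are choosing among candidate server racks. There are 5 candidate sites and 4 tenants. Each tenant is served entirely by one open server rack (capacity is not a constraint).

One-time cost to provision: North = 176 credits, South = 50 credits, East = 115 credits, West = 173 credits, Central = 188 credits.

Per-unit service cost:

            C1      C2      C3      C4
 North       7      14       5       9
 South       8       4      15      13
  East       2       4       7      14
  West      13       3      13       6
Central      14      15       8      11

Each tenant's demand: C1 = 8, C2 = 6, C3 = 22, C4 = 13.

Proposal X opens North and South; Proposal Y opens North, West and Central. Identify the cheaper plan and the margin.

Proposal X: {North, South}: C1→North 7·8=56, C2→South 4·6=24, C3→North 5·22=110, C4→North 9·13=117. Service 307; fixed 226; total 533.
Proposal Y: {North, West, Central}: C1→North 7·8=56, C2→West 3·6=18, C3→North 5·22=110, C4→West 6·13=78. Service 262; fixed 537; total 799.
Difference: |533 − 799| = 266.

Proposal X is cheaper by 266.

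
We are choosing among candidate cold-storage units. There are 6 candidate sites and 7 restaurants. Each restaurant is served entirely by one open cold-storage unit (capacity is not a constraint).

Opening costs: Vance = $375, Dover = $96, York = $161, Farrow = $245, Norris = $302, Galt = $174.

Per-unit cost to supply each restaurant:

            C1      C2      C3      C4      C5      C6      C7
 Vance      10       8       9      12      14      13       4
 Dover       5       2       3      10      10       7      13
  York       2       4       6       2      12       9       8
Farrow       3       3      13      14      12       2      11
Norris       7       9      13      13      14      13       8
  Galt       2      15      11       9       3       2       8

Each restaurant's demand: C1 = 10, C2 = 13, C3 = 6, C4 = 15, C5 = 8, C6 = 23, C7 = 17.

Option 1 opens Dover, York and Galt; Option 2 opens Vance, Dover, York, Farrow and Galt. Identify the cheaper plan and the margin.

Option 1: {Dover, York, Galt}: C1→York 2·10=20, C2→Dover 2·13=26, C3→Dover 3·6=18, C4→York 2·15=30, C5→Galt 3·8=24, C6→Galt 2·23=46, C7→York 8·17=136. Service 300; fixed 431; total 731.
Option 2: {Vance, Dover, York, Farrow, Galt}: C1→York 2·10=20, C2→Dover 2·13=26, C3→Dover 3·6=18, C4→York 2·15=30, C5→Galt 3·8=24, C6→Farrow 2·23=46, C7→Vance 4·17=68. Service 232; fixed 1051; total 1283.
Difference: |731 − 1283| = 552.

Option 1 is cheaper by 552.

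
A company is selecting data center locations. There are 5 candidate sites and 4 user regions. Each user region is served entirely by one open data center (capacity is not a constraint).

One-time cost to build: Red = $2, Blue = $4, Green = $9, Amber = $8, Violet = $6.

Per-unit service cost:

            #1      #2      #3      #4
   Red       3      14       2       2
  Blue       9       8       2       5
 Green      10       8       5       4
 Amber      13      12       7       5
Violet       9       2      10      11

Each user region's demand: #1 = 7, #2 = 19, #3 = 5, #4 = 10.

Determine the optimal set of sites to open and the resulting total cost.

Open Red and Violet; minimum total cost 97.

For any fixed open set, each user region goes to its cheapest open site; total = fixed + service.
{Red, Violet}: #1→Red 3·7=21, #2→Violet 2·19=38, #3→Red 2·5=10, #4→Red 2·10=20. Service 89; fixed 8; total 97.
{Red, Blue, Violet}: #1→Red 3·7=21, #2→Violet 2·19=38, #3→Red 2·5=10, #4→Red 2·10=20. Service 89; fixed 12; total 101.
{Red, Amber, Violet}: #1→Red 3·7=21, #2→Violet 2·19=38, #3→Red 2·5=10, #4→Red 2·10=20. Service 89; fixed 16; total 105.
{Red, Blue, Green, Amber, Violet}: service 89 + fixed 29 = 118
No other subset beats 97.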